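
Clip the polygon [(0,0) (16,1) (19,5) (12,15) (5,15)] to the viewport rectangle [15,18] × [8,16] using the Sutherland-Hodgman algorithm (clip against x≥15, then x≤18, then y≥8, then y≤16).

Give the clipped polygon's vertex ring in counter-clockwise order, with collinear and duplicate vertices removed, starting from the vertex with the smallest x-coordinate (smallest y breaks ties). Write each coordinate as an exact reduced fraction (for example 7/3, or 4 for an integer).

Clipped polygon: [(15,8) (169/10,8) (15,75/7)]

1. After x ≥ 15: [(15,15/16) (16,1) (19,5) (15,75/7)]
2. After x ≤ 18: [(15,15/16) (16,1) (18,11/3) (18,45/7) (15,75/7)]
3. After y ≥ 8: [(15,8) (169/10,8) (15,75/7)]
4. After y ≤ 16: [(15,8) (169/10,8) (15,75/7)]
5. Canonical ring: [(15,8) (169/10,8) (15,75/7)]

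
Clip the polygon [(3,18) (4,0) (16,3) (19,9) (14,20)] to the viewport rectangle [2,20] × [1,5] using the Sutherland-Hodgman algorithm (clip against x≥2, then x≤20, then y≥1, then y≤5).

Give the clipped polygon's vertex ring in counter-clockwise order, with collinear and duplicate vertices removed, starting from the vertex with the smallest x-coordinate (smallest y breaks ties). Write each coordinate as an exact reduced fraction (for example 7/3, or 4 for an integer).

Clipped polygon: [(67/18,5) (71/18,1) (8,1) (16,3) (17,5)]

1. After x ≥ 2: [(3,18) (4,0) (16,3) (19,9) (14,20)]
2. After x ≤ 20: [(3,18) (4,0) (16,3) (19,9) (14,20)]
3. After y ≥ 1: [(3,18) (71/18,1) (8,1) (16,3) (19,9) (14,20)]
4. After y ≤ 5: [(67/18,5) (71/18,1) (8,1) (16,3) (17,5)]
5. Canonical ring: [(67/18,5) (71/18,1) (8,1) (16,3) (17,5)]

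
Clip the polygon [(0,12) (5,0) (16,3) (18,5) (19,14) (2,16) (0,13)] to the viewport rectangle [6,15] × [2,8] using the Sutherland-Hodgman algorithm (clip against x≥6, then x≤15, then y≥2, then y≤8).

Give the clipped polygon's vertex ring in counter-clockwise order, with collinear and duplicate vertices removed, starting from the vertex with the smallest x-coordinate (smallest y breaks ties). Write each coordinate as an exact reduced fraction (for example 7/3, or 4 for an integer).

1. After x ≥ 6: [(6,3/11) (16,3) (18,5) (19,14) (6,264/17)]
2. After x ≤ 15: [(6,3/11) (15,30/11) (15,246/17) (6,264/17)]
3. After y ≥ 2: [(6,2) (37/3,2) (15,30/11) (15,246/17) (6,264/17)]
4. After y ≤ 8: [(6,8) (6,2) (37/3,2) (15,30/11) (15,8)]
5. Canonical ring: [(6,2) (37/3,2) (15,30/11) (15,8) (6,8)]

Clipped polygon: [(6,2) (37/3,2) (15,30/11) (15,8) (6,8)]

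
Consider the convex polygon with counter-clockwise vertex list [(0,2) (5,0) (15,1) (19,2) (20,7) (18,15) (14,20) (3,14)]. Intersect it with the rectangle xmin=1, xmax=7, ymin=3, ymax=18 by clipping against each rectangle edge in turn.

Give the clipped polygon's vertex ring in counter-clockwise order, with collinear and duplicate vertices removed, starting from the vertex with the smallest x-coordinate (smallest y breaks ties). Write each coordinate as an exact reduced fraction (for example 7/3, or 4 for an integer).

Clipped polygon: [(1,3) (7,3) (7,178/11) (3,14) (1,6)]

1. After x ≥ 1: [(1,6) (1,8/5) (5,0) (15,1) (19,2) (20,7) (18,15) (14,20) (3,14)]
2. After x ≤ 7: [(1,6) (1,8/5) (5,0) (7,1/5) (7,178/11) (3,14)]
3. After y ≥ 3: [(1,6) (1,3) (7,3) (7,178/11) (3,14)]
4. After y ≤ 18: [(1,6) (1,3) (7,3) (7,178/11) (3,14)]
5. Canonical ring: [(1,3) (7,3) (7,178/11) (3,14) (1,6)]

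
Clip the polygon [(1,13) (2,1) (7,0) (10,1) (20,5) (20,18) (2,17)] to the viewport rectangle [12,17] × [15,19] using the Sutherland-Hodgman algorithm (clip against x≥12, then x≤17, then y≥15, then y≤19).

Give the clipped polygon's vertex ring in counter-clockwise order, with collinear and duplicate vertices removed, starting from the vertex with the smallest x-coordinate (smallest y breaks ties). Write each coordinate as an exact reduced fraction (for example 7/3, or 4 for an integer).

1. After x ≥ 12: [(12,9/5) (20,5) (20,18) (12,158/9)]
2. After x ≤ 17: [(12,9/5) (17,19/5) (17,107/6) (12,158/9)]
3. After y ≥ 15: [(12,15) (17,15) (17,107/6) (12,158/9)]
4. After y ≤ 19: [(12,15) (17,15) (17,107/6) (12,158/9)]
5. Canonical ring: [(12,15) (17,15) (17,107/6) (12,158/9)]

Clipped polygon: [(12,15) (17,15) (17,107/6) (12,158/9)]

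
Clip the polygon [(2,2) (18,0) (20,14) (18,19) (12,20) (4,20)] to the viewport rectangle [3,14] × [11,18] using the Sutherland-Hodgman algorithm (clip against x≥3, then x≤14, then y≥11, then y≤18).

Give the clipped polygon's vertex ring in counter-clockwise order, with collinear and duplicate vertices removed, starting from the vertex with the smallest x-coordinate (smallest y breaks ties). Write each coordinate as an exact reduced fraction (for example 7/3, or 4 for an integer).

Clipped polygon: [(3,11) (14,11) (14,18) (34/9,18)]

1. After x ≥ 3: [(3,11) (3,15/8) (18,0) (20,14) (18,19) (12,20) (4,20)]
2. After x ≤ 14: [(3,11) (3,15/8) (14,1/2) (14,59/3) (12,20) (4,20)]
3. After y ≥ 11: [(3,11) (3,11) (14,11) (14,59/3) (12,20) (4,20)]
4. After y ≤ 18: [(34/9,18) (3,11) (3,11) (14,11) (14,18)]
5. Canonical ring: [(3,11) (14,11) (14,18) (34/9,18)]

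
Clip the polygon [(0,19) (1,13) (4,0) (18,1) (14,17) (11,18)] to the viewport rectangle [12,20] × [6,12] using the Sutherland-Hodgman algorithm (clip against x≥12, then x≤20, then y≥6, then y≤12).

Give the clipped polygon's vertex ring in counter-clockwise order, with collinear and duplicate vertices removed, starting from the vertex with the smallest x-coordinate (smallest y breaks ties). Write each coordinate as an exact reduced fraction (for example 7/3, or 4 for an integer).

1. After x ≥ 12: [(12,4/7) (18,1) (14,17) (12,53/3)]
2. After x ≤ 20: [(12,4/7) (18,1) (14,17) (12,53/3)]
3. After y ≥ 6: [(12,6) (67/4,6) (14,17) (12,53/3)]
4. After y ≤ 12: [(12,12) (12,6) (67/4,6) (61/4,12)]
5. Canonical ring: [(12,6) (67/4,6) (61/4,12) (12,12)]

Clipped polygon: [(12,6) (67/4,6) (61/4,12) (12,12)]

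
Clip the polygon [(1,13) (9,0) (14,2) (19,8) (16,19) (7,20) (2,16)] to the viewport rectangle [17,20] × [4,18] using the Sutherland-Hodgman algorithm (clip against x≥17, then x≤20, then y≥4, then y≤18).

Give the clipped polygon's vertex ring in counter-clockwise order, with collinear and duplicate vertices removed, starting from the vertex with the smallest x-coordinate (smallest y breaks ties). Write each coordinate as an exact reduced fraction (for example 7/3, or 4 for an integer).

1. After x ≥ 17: [(17,28/5) (19,8) (17,46/3)]
2. After x ≤ 20: [(17,28/5) (19,8) (17,46/3)]
3. After y ≥ 4: [(17,28/5) (19,8) (17,46/3)]
4. After y ≤ 18: [(17,28/5) (19,8) (17,46/3)]
5. Canonical ring: [(17,28/5) (19,8) (17,46/3)]

Clipped polygon: [(17,28/5) (19,8) (17,46/3)]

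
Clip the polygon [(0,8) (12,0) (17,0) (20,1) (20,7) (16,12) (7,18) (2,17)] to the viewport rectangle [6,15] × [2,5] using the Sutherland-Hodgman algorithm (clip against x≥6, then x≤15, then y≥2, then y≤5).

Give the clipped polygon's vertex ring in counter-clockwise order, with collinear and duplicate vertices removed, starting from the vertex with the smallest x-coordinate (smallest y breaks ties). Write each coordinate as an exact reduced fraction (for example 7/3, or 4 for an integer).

Clipped polygon: [(6,4) (9,2) (15,2) (15,5) (6,5)]

1. After x ≥ 6: [(6,4) (12,0) (17,0) (20,1) (20,7) (16,12) (7,18) (6,89/5)]
2. After x ≤ 15: [(6,4) (12,0) (15,0) (15,38/3) (7,18) (6,89/5)]
3. After y ≥ 2: [(6,4) (9,2) (15,2) (15,38/3) (7,18) (6,89/5)]
4. After y ≤ 5: [(6,5) (6,4) (9,2) (15,2) (15,5)]
5. Canonical ring: [(6,4) (9,2) (15,2) (15,5) (6,5)]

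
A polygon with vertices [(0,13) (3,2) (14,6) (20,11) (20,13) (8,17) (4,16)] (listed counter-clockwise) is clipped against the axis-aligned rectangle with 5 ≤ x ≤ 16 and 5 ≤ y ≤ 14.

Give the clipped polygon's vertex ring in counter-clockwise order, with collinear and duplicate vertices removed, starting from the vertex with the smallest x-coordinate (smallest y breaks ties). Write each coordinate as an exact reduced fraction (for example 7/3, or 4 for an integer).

Clipped polygon: [(5,5) (45/4,5) (14,6) (16,23/3) (16,14) (5,14)]

1. After x ≥ 5: [(5,30/11) (14,6) (20,11) (20,13) (8,17) (5,65/4)]
2. After x ≤ 16: [(5,30/11) (14,6) (16,23/3) (16,43/3) (8,17) (5,65/4)]
3. After y ≥ 5: [(5,5) (45/4,5) (14,6) (16,23/3) (16,43/3) (8,17) (5,65/4)]
4. After y ≤ 14: [(5,14) (5,5) (45/4,5) (14,6) (16,23/3) (16,14)]
5. Canonical ring: [(5,5) (45/4,5) (14,6) (16,23/3) (16,14) (5,14)]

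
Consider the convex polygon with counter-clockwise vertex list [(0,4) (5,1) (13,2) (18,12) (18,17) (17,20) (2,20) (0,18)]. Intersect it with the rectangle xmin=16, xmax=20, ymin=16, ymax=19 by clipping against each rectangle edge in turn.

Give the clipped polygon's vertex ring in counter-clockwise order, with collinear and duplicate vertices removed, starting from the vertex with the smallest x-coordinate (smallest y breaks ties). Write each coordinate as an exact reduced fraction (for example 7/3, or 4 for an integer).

1. After x ≥ 16: [(16,8) (18,12) (18,17) (17,20) (16,20)]
2. After x ≤ 20: [(16,8) (18,12) (18,17) (17,20) (16,20)]
3. After y ≥ 16: [(16,16) (18,16) (18,17) (17,20) (16,20)]
4. After y ≤ 19: [(16,19) (16,16) (18,16) (18,17) (52/3,19)]
5. Canonical ring: [(16,16) (18,16) (18,17) (52/3,19) (16,19)]

Clipped polygon: [(16,16) (18,16) (18,17) (52/3,19) (16,19)]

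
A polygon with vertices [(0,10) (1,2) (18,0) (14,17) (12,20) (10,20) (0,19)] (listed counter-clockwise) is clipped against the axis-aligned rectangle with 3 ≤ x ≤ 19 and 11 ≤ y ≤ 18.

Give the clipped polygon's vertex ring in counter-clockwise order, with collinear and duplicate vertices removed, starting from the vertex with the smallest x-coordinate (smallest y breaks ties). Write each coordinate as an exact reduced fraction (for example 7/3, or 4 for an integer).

Clipped polygon: [(3,11) (262/17,11) (14,17) (40/3,18) (3,18)]

1. After x ≥ 3: [(3,30/17) (18,0) (14,17) (12,20) (10,20) (3,193/10)]
2. After x ≤ 19: [(3,30/17) (18,0) (14,17) (12,20) (10,20) (3,193/10)]
3. After y ≥ 11: [(3,11) (262/17,11) (14,17) (12,20) (10,20) (3,193/10)]
4. After y ≤ 18: [(3,18) (3,11) (262/17,11) (14,17) (40/3,18)]
5. Canonical ring: [(3,11) (262/17,11) (14,17) (40/3,18) (3,18)]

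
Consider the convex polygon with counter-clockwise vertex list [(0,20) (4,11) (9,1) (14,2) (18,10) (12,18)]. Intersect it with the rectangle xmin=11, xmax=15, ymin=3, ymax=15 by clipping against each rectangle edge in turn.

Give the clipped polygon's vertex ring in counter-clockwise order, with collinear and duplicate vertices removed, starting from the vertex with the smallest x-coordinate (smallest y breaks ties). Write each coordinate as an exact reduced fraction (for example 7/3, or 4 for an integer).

1. After x ≥ 11: [(11,109/6) (11,7/5) (14,2) (18,10) (12,18)]
2. After x ≤ 15: [(11,109/6) (11,7/5) (14,2) (15,4) (15,14) (12,18)]
3. After y ≥ 3: [(11,109/6) (11,3) (29/2,3) (15,4) (15,14) (12,18)]
4. After y ≤ 15: [(11,15) (11,3) (29/2,3) (15,4) (15,14) (57/4,15)]
5. Canonical ring: [(11,3) (29/2,3) (15,4) (15,14) (57/4,15) (11,15)]

Clipped polygon: [(11,3) (29/2,3) (15,4) (15,14) (57/4,15) (11,15)]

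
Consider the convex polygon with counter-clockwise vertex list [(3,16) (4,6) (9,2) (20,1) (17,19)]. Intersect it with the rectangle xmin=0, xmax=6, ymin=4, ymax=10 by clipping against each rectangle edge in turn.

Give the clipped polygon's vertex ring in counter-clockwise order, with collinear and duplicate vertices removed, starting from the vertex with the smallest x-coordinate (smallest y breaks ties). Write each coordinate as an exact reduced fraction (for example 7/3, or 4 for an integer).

1. After x ≥ 0: [(3,16) (4,6) (9,2) (20,1) (17,19)]
2. After x ≤ 6: [(6,233/14) (3,16) (4,6) (6,22/5)]
3. After y ≥ 4: [(6,233/14) (3,16) (4,6) (6,22/5)]
4. After y ≤ 10: [(6,10) (18/5,10) (4,6) (6,22/5)]
5. Canonical ring: [(18/5,10) (4,6) (6,22/5) (6,10)]

Clipped polygon: [(18/5,10) (4,6) (6,22/5) (6,10)]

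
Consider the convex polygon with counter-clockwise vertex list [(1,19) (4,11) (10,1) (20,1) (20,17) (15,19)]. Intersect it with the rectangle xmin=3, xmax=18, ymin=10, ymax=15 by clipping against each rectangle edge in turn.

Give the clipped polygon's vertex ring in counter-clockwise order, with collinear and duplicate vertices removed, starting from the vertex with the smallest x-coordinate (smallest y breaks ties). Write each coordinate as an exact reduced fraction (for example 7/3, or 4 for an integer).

1. After x ≥ 3: [(3,19) (3,41/3) (4,11) (10,1) (20,1) (20,17) (15,19)]
2. After x ≤ 18: [(3,19) (3,41/3) (4,11) (10,1) (18,1) (18,89/5) (15,19)]
3. After y ≥ 10: [(3,19) (3,41/3) (4,11) (23/5,10) (18,10) (18,89/5) (15,19)]
4. After y ≤ 15: [(3,15) (3,41/3) (4,11) (23/5,10) (18,10) (18,15)]
5. Canonical ring: [(3,41/3) (4,11) (23/5,10) (18,10) (18,15) (3,15)]

Clipped polygon: [(3,41/3) (4,11) (23/5,10) (18,10) (18,15) (3,15)]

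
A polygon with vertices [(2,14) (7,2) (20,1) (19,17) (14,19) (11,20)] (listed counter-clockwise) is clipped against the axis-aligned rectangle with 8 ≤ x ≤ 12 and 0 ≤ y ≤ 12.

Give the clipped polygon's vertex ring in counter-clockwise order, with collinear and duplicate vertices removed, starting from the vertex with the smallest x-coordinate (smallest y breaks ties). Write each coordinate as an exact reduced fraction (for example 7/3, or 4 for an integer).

Clipped polygon: [(8,25/13) (12,21/13) (12,12) (8,12)]

1. After x ≥ 8: [(8,18) (8,25/13) (20,1) (19,17) (14,19) (11,20)]
2. After x ≤ 12: [(8,18) (8,25/13) (12,21/13) (12,59/3) (11,20)]
3. After y ≥ 0: [(8,18) (8,25/13) (12,21/13) (12,59/3) (11,20)]
4. After y ≤ 12: [(8,12) (8,25/13) (12,21/13) (12,12)]
5. Canonical ring: [(8,25/13) (12,21/13) (12,12) (8,12)]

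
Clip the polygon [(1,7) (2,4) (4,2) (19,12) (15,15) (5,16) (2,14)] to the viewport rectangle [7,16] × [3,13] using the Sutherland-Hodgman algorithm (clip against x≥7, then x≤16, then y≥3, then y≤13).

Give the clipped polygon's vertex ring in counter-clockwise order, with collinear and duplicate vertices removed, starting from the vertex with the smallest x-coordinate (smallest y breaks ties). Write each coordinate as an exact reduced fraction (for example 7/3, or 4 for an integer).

1. After x ≥ 7: [(7,4) (19,12) (15,15) (7,79/5)]
2. After x ≤ 16: [(7,4) (16,10) (16,57/4) (15,15) (7,79/5)]
3. After y ≥ 3: [(7,4) (16,10) (16,57/4) (15,15) (7,79/5)]
4. After y ≤ 13: [(7,13) (7,4) (16,10) (16,13)]
5. Canonical ring: [(7,4) (16,10) (16,13) (7,13)]

Clipped polygon: [(7,4) (16,10) (16,13) (7,13)]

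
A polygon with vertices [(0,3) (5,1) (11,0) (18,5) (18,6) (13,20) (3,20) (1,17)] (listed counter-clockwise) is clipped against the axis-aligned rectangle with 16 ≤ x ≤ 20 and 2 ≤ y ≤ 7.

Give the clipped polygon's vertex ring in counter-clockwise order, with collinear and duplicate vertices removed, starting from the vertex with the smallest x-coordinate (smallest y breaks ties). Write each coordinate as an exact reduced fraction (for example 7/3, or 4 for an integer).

Clipped polygon: [(16,25/7) (18,5) (18,6) (247/14,7) (16,7)]

1. After x ≥ 16: [(16,25/7) (18,5) (18,6) (16,58/5)]
2. After x ≤ 20: [(16,25/7) (18,5) (18,6) (16,58/5)]
3. After y ≥ 2: [(16,25/7) (18,5) (18,6) (16,58/5)]
4. After y ≤ 7: [(16,7) (16,25/7) (18,5) (18,6) (247/14,7)]
5. Canonical ring: [(16,25/7) (18,5) (18,6) (247/14,7) (16,7)]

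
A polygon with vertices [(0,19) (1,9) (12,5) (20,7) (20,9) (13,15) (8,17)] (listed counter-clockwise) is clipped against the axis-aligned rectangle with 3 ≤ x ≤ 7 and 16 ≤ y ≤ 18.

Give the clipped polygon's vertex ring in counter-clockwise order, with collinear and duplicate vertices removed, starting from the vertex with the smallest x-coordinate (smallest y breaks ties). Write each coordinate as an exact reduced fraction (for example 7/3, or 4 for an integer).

Clipped polygon: [(3,16) (7,16) (7,69/4) (4,18) (3,18)]

1. After x ≥ 3: [(3,73/4) (3,91/11) (12,5) (20,7) (20,9) (13,15) (8,17)]
2. After x ≤ 7: [(7,69/4) (3,73/4) (3,91/11) (7,75/11)]
3. After y ≥ 16: [(7,16) (7,69/4) (3,73/4) (3,16)]
4. After y ≤ 18: [(7,16) (7,69/4) (4,18) (3,18) (3,16)]
5. Canonical ring: [(3,16) (7,16) (7,69/4) (4,18) (3,18)]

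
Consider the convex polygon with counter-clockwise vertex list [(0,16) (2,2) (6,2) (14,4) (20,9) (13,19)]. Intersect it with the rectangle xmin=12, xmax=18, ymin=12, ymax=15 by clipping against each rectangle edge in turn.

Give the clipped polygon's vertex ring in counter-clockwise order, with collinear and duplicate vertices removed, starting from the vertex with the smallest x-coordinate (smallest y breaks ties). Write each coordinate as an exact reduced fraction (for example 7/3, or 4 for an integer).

1. After x ≥ 12: [(12,244/13) (12,7/2) (14,4) (20,9) (13,19)]
2. After x ≤ 18: [(12,244/13) (12,7/2) (14,4) (18,22/3) (18,83/7) (13,19)]
3. After y ≥ 12: [(12,244/13) (12,12) (179/10,12) (13,19)]
4. After y ≤ 15: [(12,15) (12,12) (179/10,12) (79/5,15)]
5. Canonical ring: [(12,12) (179/10,12) (79/5,15) (12,15)]

Clipped polygon: [(12,12) (179/10,12) (79/5,15) (12,15)]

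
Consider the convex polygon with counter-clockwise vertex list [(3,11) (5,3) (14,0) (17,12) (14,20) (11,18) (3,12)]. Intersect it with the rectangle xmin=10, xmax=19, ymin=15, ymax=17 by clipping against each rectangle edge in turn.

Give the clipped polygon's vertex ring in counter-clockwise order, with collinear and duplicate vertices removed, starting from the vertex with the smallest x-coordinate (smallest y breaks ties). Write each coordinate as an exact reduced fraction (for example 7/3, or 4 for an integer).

1. After x ≥ 10: [(10,4/3) (14,0) (17,12) (14,20) (11,18) (10,69/4)]
2. After x ≤ 19: [(10,4/3) (14,0) (17,12) (14,20) (11,18) (10,69/4)]
3. After y ≥ 15: [(10,15) (127/8,15) (14,20) (11,18) (10,69/4)]
4. After y ≤ 17: [(10,17) (10,15) (127/8,15) (121/8,17)]
5. Canonical ring: [(10,15) (127/8,15) (121/8,17) (10,17)]

Clipped polygon: [(10,15) (127/8,15) (121/8,17) (10,17)]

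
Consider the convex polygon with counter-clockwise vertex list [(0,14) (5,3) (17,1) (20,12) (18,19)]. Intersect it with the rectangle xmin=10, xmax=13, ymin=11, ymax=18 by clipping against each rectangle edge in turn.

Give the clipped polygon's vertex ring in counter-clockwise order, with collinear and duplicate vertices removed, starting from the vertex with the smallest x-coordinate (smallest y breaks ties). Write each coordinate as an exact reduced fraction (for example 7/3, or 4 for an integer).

Clipped polygon: [(10,11) (13,11) (13,317/18) (10,151/9)]

1. After x ≥ 10: [(10,151/9) (10,13/6) (17,1) (20,12) (18,19)]
2. After x ≤ 13: [(13,317/18) (10,151/9) (10,13/6) (13,5/3)]
3. After y ≥ 11: [(13,11) (13,317/18) (10,151/9) (10,11)]
4. After y ≤ 18: [(13,11) (13,317/18) (10,151/9) (10,11)]
5. Canonical ring: [(10,11) (13,11) (13,317/18) (10,151/9)]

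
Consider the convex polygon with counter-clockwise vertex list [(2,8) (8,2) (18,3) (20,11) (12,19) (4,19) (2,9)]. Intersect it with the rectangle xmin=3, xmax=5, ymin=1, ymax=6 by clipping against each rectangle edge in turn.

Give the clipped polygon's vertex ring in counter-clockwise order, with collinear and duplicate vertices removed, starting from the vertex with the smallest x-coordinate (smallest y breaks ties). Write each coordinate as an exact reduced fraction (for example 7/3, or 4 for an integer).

Clipped polygon: [(4,6) (5,5) (5,6)]

1. After x ≥ 3: [(3,7) (8,2) (18,3) (20,11) (12,19) (4,19) (3,14)]
2. After x ≤ 5: [(3,7) (5,5) (5,19) (4,19) (3,14)]
3. After y ≥ 1: [(3,7) (5,5) (5,19) (4,19) (3,14)]
4. After y ≤ 6: [(4,6) (5,5) (5,6)]
5. Canonical ring: [(4,6) (5,5) (5,6)]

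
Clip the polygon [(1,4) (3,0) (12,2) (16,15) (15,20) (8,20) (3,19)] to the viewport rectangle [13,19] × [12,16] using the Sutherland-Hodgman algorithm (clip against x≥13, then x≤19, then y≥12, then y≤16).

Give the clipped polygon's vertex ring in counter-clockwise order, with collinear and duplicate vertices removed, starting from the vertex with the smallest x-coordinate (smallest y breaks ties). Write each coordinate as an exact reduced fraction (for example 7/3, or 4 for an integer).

1. After x ≥ 13: [(13,21/4) (16,15) (15,20) (13,20)]
2. After x ≤ 19: [(13,21/4) (16,15) (15,20) (13,20)]
3. After y ≥ 12: [(13,12) (196/13,12) (16,15) (15,20) (13,20)]
4. After y ≤ 16: [(13,16) (13,12) (196/13,12) (16,15) (79/5,16)]
5. Canonical ring: [(13,12) (196/13,12) (16,15) (79/5,16) (13,16)]

Clipped polygon: [(13,12) (196/13,12) (16,15) (79/5,16) (13,16)]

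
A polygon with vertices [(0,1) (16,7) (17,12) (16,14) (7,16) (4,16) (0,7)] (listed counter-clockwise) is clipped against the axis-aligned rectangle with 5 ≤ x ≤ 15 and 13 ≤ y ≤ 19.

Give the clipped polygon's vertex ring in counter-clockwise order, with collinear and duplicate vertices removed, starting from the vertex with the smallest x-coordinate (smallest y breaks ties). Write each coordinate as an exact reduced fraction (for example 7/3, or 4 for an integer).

Clipped polygon: [(5,13) (15,13) (15,128/9) (7,16) (5,16)]

1. After x ≥ 5: [(5,23/8) (16,7) (17,12) (16,14) (7,16) (5,16)]
2. After x ≤ 15: [(5,23/8) (15,53/8) (15,128/9) (7,16) (5,16)]
3. After y ≥ 13: [(5,13) (15,13) (15,128/9) (7,16) (5,16)]
4. After y ≤ 19: [(5,13) (15,13) (15,128/9) (7,16) (5,16)]
5. Canonical ring: [(5,13) (15,13) (15,128/9) (7,16) (5,16)]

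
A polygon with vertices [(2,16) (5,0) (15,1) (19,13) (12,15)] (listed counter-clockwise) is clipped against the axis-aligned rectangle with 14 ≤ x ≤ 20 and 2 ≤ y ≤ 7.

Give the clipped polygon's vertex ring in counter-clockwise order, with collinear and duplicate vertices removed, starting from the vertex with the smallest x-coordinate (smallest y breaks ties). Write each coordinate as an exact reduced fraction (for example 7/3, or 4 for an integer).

Clipped polygon: [(14,2) (46/3,2) (17,7) (14,7)]

1. After x ≥ 14: [(14,9/10) (15,1) (19,13) (14,101/7)]
2. After x ≤ 20: [(14,9/10) (15,1) (19,13) (14,101/7)]
3. After y ≥ 2: [(14,2) (46/3,2) (19,13) (14,101/7)]
4. After y ≤ 7: [(14,7) (14,2) (46/3,2) (17,7)]
5. Canonical ring: [(14,2) (46/3,2) (17,7) (14,7)]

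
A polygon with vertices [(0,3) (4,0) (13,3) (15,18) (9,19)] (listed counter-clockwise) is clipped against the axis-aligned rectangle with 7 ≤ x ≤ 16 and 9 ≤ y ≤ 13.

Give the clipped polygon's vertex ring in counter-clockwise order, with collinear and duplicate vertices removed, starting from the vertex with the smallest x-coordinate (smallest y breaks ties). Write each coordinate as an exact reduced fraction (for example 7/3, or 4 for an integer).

1. After x ≥ 7: [(7,139/9) (7,1) (13,3) (15,18) (9,19)]
2. After x ≤ 16: [(7,139/9) (7,1) (13,3) (15,18) (9,19)]
3. After y ≥ 9: [(7,139/9) (7,9) (69/5,9) (15,18) (9,19)]
4. After y ≤ 13: [(7,13) (7,9) (69/5,9) (43/3,13)]
5. Canonical ring: [(7,9) (69/5,9) (43/3,13) (7,13)]

Clipped polygon: [(7,9) (69/5,9) (43/3,13) (7,13)]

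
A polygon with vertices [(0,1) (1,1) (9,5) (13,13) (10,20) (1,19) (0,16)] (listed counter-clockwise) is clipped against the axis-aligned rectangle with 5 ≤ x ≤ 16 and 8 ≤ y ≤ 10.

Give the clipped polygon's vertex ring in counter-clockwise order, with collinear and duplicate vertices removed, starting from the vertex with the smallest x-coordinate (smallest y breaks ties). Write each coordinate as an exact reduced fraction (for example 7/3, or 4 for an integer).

1. After x ≥ 5: [(5,3) (9,5) (13,13) (10,20) (5,175/9)]
2. After x ≤ 16: [(5,3) (9,5) (13,13) (10,20) (5,175/9)]
3. After y ≥ 8: [(5,8) (21/2,8) (13,13) (10,20) (5,175/9)]
4. After y ≤ 10: [(5,10) (5,8) (21/2,8) (23/2,10)]
5. Canonical ring: [(5,8) (21/2,8) (23/2,10) (5,10)]

Clipped polygon: [(5,8) (21/2,8) (23/2,10) (5,10)]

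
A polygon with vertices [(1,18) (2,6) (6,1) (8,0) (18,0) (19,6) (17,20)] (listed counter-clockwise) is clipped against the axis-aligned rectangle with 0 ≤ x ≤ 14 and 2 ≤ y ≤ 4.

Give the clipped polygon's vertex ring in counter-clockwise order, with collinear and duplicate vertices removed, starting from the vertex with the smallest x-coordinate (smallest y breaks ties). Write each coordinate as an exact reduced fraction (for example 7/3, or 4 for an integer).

Clipped polygon: [(18/5,4) (26/5,2) (14,2) (14,4)]

1. After x ≥ 0: [(1,18) (2,6) (6,1) (8,0) (18,0) (19,6) (17,20)]
2. After x ≤ 14: [(14,157/8) (1,18) (2,6) (6,1) (8,0) (14,0)]
3. After y ≥ 2: [(14,2) (14,157/8) (1,18) (2,6) (26/5,2)]
4. After y ≤ 4: [(14,2) (14,4) (18/5,4) (26/5,2)]
5. Canonical ring: [(18/5,4) (26/5,2) (14,2) (14,4)]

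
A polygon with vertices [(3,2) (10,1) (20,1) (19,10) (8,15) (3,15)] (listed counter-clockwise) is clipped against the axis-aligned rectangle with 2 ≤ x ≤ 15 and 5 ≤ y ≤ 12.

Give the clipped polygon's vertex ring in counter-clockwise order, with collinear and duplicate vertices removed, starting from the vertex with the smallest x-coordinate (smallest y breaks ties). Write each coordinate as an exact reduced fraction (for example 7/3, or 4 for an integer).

1. After x ≥ 2: [(3,2) (10,1) (20,1) (19,10) (8,15) (3,15)]
2. After x ≤ 15: [(3,2) (10,1) (15,1) (15,130/11) (8,15) (3,15)]
3. After y ≥ 5: [(3,5) (15,5) (15,130/11) (8,15) (3,15)]
4. After y ≤ 12: [(3,12) (3,5) (15,5) (15,130/11) (73/5,12)]
5. Canonical ring: [(3,5) (15,5) (15,130/11) (73/5,12) (3,12)]

Clipped polygon: [(3,5) (15,5) (15,130/11) (73/5,12) (3,12)]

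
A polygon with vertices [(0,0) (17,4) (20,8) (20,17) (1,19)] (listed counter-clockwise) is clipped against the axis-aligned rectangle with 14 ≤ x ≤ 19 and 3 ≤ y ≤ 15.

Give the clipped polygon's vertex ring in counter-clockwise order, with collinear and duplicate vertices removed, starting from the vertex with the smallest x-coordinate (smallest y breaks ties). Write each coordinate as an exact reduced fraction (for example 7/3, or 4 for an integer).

Clipped polygon: [(14,56/17) (17,4) (19,20/3) (19,15) (14,15)]

1. After x ≥ 14: [(14,56/17) (17,4) (20,8) (20,17) (14,335/19)]
2. After x ≤ 19: [(14,56/17) (17,4) (19,20/3) (19,325/19) (14,335/19)]
3. After y ≥ 3: [(14,56/17) (17,4) (19,20/3) (19,325/19) (14,335/19)]
4. After y ≤ 15: [(14,15) (14,56/17) (17,4) (19,20/3) (19,15)]
5. Canonical ring: [(14,56/17) (17,4) (19,20/3) (19,15) (14,15)]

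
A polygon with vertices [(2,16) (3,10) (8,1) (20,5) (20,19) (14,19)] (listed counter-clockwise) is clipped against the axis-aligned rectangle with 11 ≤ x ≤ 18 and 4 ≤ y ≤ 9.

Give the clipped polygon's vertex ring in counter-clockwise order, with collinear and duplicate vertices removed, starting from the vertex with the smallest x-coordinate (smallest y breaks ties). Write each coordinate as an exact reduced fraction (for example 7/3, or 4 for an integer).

Clipped polygon: [(11,4) (17,4) (18,13/3) (18,9) (11,9)]

1. After x ≥ 11: [(11,73/4) (11,2) (20,5) (20,19) (14,19)]
2. After x ≤ 18: [(11,73/4) (11,2) (18,13/3) (18,19) (14,19)]
3. After y ≥ 4: [(11,73/4) (11,4) (17,4) (18,13/3) (18,19) (14,19)]
4. After y ≤ 9: [(11,9) (11,4) (17,4) (18,13/3) (18,9)]
5. Canonical ring: [(11,4) (17,4) (18,13/3) (18,9) (11,9)]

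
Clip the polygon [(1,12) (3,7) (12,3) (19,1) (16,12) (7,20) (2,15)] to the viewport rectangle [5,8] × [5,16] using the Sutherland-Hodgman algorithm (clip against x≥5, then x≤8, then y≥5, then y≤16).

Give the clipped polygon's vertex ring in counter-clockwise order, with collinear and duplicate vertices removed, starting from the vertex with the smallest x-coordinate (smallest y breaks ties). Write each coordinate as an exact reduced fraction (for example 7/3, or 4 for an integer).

Clipped polygon: [(5,55/9) (15/2,5) (8,5) (8,16) (5,16)]

1. After x ≥ 5: [(5,55/9) (12,3) (19,1) (16,12) (7,20) (5,18)]
2. After x ≤ 8: [(5,55/9) (8,43/9) (8,172/9) (7,20) (5,18)]
3. After y ≥ 5: [(5,55/9) (15/2,5) (8,5) (8,172/9) (7,20) (5,18)]
4. After y ≤ 16: [(5,16) (5,55/9) (15/2,5) (8,5) (8,16)]
5. Canonical ring: [(5,55/9) (15/2,5) (8,5) (8,16) (5,16)]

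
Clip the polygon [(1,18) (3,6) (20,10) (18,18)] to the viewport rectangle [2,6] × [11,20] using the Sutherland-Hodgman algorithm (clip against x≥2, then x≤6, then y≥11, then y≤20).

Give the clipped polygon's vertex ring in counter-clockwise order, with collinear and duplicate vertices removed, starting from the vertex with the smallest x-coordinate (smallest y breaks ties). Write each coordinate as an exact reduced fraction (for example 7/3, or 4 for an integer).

1. After x ≥ 2: [(2,18) (2,12) (3,6) (20,10) (18,18)]
2. After x ≤ 6: [(6,18) (2,18) (2,12) (3,6) (6,114/17)]
3. After y ≥ 11: [(6,11) (6,18) (2,18) (2,12) (13/6,11)]
4. After y ≤ 20: [(6,11) (6,18) (2,18) (2,12) (13/6,11)]
5. Canonical ring: [(2,12) (13/6,11) (6,11) (6,18) (2,18)]

Clipped polygon: [(2,12) (13/6,11) (6,11) (6,18) (2,18)]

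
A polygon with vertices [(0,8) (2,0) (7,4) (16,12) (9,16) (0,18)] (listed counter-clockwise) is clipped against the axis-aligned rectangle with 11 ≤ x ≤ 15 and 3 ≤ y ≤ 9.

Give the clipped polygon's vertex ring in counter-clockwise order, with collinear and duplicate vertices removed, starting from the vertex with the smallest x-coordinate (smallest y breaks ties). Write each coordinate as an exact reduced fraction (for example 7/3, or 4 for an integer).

1. After x ≥ 11: [(11,68/9) (16,12) (11,104/7)]
2. After x ≤ 15: [(11,68/9) (15,100/9) (15,88/7) (11,104/7)]
3. After y ≥ 3: [(11,68/9) (15,100/9) (15,88/7) (11,104/7)]
4. After y ≤ 9: [(11,9) (11,68/9) (101/8,9)]
5. Canonical ring: [(11,68/9) (101/8,9) (11,9)]

Clipped polygon: [(11,68/9) (101/8,9) (11,9)]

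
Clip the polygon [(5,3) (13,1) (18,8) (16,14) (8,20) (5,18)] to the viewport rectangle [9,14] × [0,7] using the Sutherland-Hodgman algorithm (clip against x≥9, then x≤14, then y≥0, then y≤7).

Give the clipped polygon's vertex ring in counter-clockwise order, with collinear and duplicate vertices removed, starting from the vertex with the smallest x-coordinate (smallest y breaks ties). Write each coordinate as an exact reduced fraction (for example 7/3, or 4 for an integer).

1. After x ≥ 9: [(9,2) (13,1) (18,8) (16,14) (9,77/4)]
2. After x ≤ 14: [(9,2) (13,1) (14,12/5) (14,31/2) (9,77/4)]
3. After y ≥ 0: [(9,2) (13,1) (14,12/5) (14,31/2) (9,77/4)]
4. After y ≤ 7: [(9,7) (9,2) (13,1) (14,12/5) (14,7)]
5. Canonical ring: [(9,2) (13,1) (14,12/5) (14,7) (9,7)]

Clipped polygon: [(9,2) (13,1) (14,12/5) (14,7) (9,7)]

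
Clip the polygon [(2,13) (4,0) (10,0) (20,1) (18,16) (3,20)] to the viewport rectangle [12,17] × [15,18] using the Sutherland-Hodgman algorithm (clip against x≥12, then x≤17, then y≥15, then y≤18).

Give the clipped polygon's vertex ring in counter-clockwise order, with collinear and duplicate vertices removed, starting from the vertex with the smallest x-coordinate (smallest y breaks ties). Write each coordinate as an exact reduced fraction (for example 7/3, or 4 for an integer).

1. After x ≥ 12: [(12,1/5) (20,1) (18,16) (12,88/5)]
2. After x ≤ 17: [(12,1/5) (17,7/10) (17,244/15) (12,88/5)]
3. After y ≥ 15: [(12,15) (17,15) (17,244/15) (12,88/5)]
4. After y ≤ 18: [(12,15) (17,15) (17,244/15) (12,88/5)]
5. Canonical ring: [(12,15) (17,15) (17,244/15) (12,88/5)]

Clipped polygon: [(12,15) (17,15) (17,244/15) (12,88/5)]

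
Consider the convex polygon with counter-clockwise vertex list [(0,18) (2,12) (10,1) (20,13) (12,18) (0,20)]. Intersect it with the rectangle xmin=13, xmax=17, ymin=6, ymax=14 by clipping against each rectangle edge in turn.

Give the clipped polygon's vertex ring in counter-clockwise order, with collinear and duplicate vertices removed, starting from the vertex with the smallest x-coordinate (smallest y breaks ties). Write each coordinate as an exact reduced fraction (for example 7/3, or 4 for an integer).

1. After x ≥ 13: [(13,23/5) (20,13) (13,139/8)]
2. After x ≤ 17: [(13,23/5) (17,47/5) (17,119/8) (13,139/8)]
3. After y ≥ 6: [(13,6) (85/6,6) (17,47/5) (17,119/8) (13,139/8)]
4. After y ≤ 14: [(13,14) (13,6) (85/6,6) (17,47/5) (17,14)]
5. Canonical ring: [(13,6) (85/6,6) (17,47/5) (17,14) (13,14)]

Clipped polygon: [(13,6) (85/6,6) (17,47/5) (17,14) (13,14)]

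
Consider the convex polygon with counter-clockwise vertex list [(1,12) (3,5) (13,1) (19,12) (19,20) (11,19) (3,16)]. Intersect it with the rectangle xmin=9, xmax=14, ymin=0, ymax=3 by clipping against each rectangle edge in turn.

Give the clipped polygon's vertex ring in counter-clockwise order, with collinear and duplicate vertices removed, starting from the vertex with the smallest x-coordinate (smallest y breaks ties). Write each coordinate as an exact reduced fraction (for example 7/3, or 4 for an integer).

1. After x ≥ 9: [(9,13/5) (13,1) (19,12) (19,20) (11,19) (9,73/4)]
2. After x ≤ 14: [(9,13/5) (13,1) (14,17/6) (14,155/8) (11,19) (9,73/4)]
3. After y ≥ 0: [(9,13/5) (13,1) (14,17/6) (14,155/8) (11,19) (9,73/4)]
4. After y ≤ 3: [(9,3) (9,13/5) (13,1) (14,17/6) (14,3)]
5. Canonical ring: [(9,13/5) (13,1) (14,17/6) (14,3) (9,3)]

Clipped polygon: [(9,13/5) (13,1) (14,17/6) (14,3) (9,3)]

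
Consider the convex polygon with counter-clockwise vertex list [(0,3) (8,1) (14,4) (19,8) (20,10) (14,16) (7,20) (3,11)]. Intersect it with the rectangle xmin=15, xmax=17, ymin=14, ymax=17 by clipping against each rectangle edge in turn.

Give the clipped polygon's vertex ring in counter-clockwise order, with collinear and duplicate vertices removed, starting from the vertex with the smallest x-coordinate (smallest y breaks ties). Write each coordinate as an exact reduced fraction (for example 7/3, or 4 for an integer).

Clipped polygon: [(15,14) (16,14) (15,15)]

1. After x ≥ 15: [(15,24/5) (19,8) (20,10) (15,15)]
2. After x ≤ 17: [(15,24/5) (17,32/5) (17,13) (15,15)]
3. After y ≥ 14: [(15,14) (16,14) (15,15)]
4. After y ≤ 17: [(15,14) (16,14) (15,15)]
5. Canonical ring: [(15,14) (16,14) (15,15)]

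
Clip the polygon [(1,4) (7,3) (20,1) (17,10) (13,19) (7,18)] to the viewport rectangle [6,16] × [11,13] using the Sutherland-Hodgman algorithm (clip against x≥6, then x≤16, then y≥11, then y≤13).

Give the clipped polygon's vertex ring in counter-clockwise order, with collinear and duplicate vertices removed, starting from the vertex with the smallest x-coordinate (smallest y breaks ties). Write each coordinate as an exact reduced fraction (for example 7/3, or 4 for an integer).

1. After x ≥ 6: [(6,47/3) (6,19/6) (7,3) (20,1) (17,10) (13,19) (7,18)]
2. After x ≤ 16: [(6,47/3) (6,19/6) (7,3) (16,21/13) (16,49/4) (13,19) (7,18)]
3. After y ≥ 11: [(6,47/3) (6,11) (16,11) (16,49/4) (13,19) (7,18)]
4. After y ≤ 13: [(6,13) (6,11) (16,11) (16,49/4) (47/3,13)]
5. Canonical ring: [(6,11) (16,11) (16,49/4) (47/3,13) (6,13)]

Clipped polygon: [(6,11) (16,11) (16,49/4) (47/3,13) (6,13)]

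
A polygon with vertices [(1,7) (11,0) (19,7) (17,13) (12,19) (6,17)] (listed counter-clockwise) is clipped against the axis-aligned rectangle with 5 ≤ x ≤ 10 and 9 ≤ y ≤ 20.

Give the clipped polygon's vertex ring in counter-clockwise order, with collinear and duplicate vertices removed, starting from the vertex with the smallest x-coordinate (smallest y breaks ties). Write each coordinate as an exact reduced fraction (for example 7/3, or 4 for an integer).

Clipped polygon: [(5,9) (10,9) (10,55/3) (6,17) (5,15)]

1. After x ≥ 5: [(5,15) (5,21/5) (11,0) (19,7) (17,13) (12,19) (6,17)]
2. After x ≤ 10: [(5,15) (5,21/5) (10,7/10) (10,55/3) (6,17)]
3. After y ≥ 9: [(5,15) (5,9) (10,9) (10,55/3) (6,17)]
4. After y ≤ 20: [(5,15) (5,9) (10,9) (10,55/3) (6,17)]
5. Canonical ring: [(5,9) (10,9) (10,55/3) (6,17) (5,15)]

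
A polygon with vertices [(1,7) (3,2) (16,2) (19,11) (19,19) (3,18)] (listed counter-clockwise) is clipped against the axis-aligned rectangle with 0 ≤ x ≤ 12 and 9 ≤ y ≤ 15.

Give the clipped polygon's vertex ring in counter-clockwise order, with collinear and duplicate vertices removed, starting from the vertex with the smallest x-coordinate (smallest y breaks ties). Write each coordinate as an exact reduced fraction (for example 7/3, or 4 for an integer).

Clipped polygon: [(15/11,9) (12,9) (12,15) (27/11,15)]

1. After x ≥ 0: [(1,7) (3,2) (16,2) (19,11) (19,19) (3,18)]
2. After x ≤ 12: [(1,7) (3,2) (12,2) (12,297/16) (3,18)]
3. After y ≥ 9: [(15/11,9) (12,9) (12,297/16) (3,18)]
4. After y ≤ 15: [(27/11,15) (15/11,9) (12,9) (12,15)]
5. Canonical ring: [(15/11,9) (12,9) (12,15) (27/11,15)]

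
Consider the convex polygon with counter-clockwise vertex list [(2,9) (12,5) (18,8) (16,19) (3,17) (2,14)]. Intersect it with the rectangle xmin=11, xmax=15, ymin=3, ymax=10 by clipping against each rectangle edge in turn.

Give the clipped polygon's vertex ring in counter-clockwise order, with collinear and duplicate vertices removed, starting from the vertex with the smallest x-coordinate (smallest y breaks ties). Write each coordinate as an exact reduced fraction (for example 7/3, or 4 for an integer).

1. After x ≥ 11: [(11,27/5) (12,5) (18,8) (16,19) (11,237/13)]
2. After x ≤ 15: [(11,27/5) (12,5) (15,13/2) (15,245/13) (11,237/13)]
3. After y ≥ 3: [(11,27/5) (12,5) (15,13/2) (15,245/13) (11,237/13)]
4. After y ≤ 10: [(11,10) (11,27/5) (12,5) (15,13/2) (15,10)]
5. Canonical ring: [(11,27/5) (12,5) (15,13/2) (15,10) (11,10)]

Clipped polygon: [(11,27/5) (12,5) (15,13/2) (15,10) (11,10)]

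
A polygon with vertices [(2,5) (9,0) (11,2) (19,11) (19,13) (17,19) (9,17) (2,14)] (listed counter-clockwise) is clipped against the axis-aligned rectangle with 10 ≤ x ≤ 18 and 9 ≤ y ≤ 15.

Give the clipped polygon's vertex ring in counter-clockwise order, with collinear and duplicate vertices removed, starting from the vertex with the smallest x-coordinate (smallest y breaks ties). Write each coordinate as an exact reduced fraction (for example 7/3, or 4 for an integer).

Clipped polygon: [(10,9) (155/9,9) (18,79/8) (18,15) (10,15)]

1. After x ≥ 10: [(10,1) (11,2) (19,11) (19,13) (17,19) (10,69/4)]
2. After x ≤ 18: [(10,1) (11,2) (18,79/8) (18,16) (17,19) (10,69/4)]
3. After y ≥ 9: [(10,9) (155/9,9) (18,79/8) (18,16) (17,19) (10,69/4)]
4. After y ≤ 15: [(10,15) (10,9) (155/9,9) (18,79/8) (18,15)]
5. Canonical ring: [(10,9) (155/9,9) (18,79/8) (18,15) (10,15)]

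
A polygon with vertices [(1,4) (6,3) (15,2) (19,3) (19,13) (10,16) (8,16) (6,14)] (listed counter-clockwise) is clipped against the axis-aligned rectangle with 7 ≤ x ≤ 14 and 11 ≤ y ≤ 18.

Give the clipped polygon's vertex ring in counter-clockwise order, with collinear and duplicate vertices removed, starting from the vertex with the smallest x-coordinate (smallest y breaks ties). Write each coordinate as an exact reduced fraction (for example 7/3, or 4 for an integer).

Clipped polygon: [(7,11) (14,11) (14,44/3) (10,16) (8,16) (7,15)]

1. After x ≥ 7: [(7,26/9) (15,2) (19,3) (19,13) (10,16) (8,16) (7,15)]
2. After x ≤ 14: [(7,26/9) (14,19/9) (14,44/3) (10,16) (8,16) (7,15)]
3. After y ≥ 11: [(7,11) (14,11) (14,44/3) (10,16) (8,16) (7,15)]
4. After y ≤ 18: [(7,11) (14,11) (14,44/3) (10,16) (8,16) (7,15)]
5. Canonical ring: [(7,11) (14,11) (14,44/3) (10,16) (8,16) (7,15)]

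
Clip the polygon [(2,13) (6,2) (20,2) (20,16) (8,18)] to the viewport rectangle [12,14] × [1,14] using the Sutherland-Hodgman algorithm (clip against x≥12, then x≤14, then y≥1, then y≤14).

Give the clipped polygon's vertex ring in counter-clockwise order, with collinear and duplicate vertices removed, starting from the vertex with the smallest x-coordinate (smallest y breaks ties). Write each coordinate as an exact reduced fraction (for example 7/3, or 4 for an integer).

1. After x ≥ 12: [(12,2) (20,2) (20,16) (12,52/3)]
2. After x ≤ 14: [(12,2) (14,2) (14,17) (12,52/3)]
3. After y ≥ 1: [(12,2) (14,2) (14,17) (12,52/3)]
4. After y ≤ 14: [(12,14) (12,2) (14,2) (14,14)]
5. Canonical ring: [(12,2) (14,2) (14,14) (12,14)]

Clipped polygon: [(12,2) (14,2) (14,14) (12,14)]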